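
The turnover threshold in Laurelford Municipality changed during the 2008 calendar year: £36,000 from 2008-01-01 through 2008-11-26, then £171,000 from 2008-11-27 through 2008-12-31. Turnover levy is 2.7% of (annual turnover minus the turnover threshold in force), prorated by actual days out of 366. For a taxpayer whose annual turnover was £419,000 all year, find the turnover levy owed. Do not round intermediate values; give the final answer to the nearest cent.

£9,992.43

2008-01-01 to 2008-11-26: 331 days, exemption £36,000 → (£419,000 − £36,000) × 2.7% × 331/366 = £9,352.1066
2008-11-27 to 2008-12-31: 35 days, exemption £171,000 → (£419,000 − £171,000) × 2.7% × 35/366 = £640.3279
Total = £9,992.4344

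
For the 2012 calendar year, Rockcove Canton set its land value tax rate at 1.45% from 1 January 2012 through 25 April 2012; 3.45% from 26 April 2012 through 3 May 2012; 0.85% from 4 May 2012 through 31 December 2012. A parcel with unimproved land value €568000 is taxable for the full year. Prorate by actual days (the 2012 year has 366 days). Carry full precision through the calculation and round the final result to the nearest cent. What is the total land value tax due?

1 January – 25 April 2012: 116 days at 1.45% → €568000 × 1.45% × 116/366 = €2610.3169
26 April – 3 May 2012: 8 days at 3.45% → €568000 × 3.45% × 8/366 = €428.3279
4 May – 31 December 2012: 242 days at 0.85% → €568000 × 0.85% × 242/366 = €3192.2842
Total = €6230.9290

€6230.93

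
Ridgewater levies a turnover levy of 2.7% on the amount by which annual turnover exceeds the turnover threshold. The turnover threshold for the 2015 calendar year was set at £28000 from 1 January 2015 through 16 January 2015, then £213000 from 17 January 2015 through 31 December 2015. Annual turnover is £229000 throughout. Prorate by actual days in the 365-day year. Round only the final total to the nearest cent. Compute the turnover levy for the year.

1 January – 16 January 2015: 16 days, exemption £28000 → (£229000 − £28000) × 2.7% × 16/365 = £237.8959
17 January – 31 December 2015: 349 days, exemption £213000 → (£229000 − £213000) × 2.7% × 349/365 = £413.0630
Total = £650.9589

£650.96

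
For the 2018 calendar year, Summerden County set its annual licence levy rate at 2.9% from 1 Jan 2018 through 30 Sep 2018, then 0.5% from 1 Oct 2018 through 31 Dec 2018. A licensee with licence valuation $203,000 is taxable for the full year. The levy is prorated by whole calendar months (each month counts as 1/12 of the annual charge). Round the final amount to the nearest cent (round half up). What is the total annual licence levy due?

1 Jan – 30 Sep 2018: 9 months at 2.9% → $203,000 × 2.9% × 9/12 = $4,415.2500
1 Oct – 31 Dec 2018: 3 months at 0.5% → $203,000 × 0.5% × 3/12 = $253.7500
Total = $4,669.0000

$4,669.00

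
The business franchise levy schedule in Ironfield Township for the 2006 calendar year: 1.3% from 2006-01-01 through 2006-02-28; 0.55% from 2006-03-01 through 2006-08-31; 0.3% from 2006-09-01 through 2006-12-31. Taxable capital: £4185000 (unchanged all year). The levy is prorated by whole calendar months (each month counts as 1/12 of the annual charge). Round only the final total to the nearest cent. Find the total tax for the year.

£24761.25

2006-01-01 to 2006-02-28: 2 months at 1.3% → £4185000 × 1.3% × 2/12 = £9067.5000
2006-03-01 to 2006-08-31: 6 months at 0.55% → £4185000 × 0.55% × 6/12 = £11508.7500
2006-09-01 to 2006-12-31: 4 months at 0.3% → £4185000 × 0.3% × 4/12 = £4185.0000
Total = £24761.2500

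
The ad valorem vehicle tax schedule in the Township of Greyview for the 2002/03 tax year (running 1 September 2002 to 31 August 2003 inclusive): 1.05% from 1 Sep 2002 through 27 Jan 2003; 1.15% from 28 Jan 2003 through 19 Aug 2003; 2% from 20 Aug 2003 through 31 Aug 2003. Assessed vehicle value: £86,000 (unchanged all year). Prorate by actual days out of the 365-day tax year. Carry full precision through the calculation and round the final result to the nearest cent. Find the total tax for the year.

1 Sep 2002 – 27 Jan 2003: 149 days at 1.05% → £86,000 × 1.05% × 149/365 = £368.6219
28 Jan – 19 Aug 2003: 204 days at 1.15% → £86,000 × 1.15% × 204/365 = £552.7562
20 Aug – 31 Aug 2003: 12 days at 2% → £86,000 × 2% × 12/365 = £56.5479
Total = £977.9260

£977.93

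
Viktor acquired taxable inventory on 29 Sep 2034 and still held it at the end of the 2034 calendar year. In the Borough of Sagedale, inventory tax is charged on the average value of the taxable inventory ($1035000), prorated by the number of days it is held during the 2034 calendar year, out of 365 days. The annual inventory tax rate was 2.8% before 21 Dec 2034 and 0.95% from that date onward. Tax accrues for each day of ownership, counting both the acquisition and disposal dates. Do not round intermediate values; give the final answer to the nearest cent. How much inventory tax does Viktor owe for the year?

$6886.29

29 Sep – 20 Dec 2034: 83 days at 2.8% → $1035000 × 2.8% × 83/365 = $6589.9726
21 Dec – 31 Dec 2034: 11 days at 0.95% → $1035000 × 0.95% × 11/365 = $296.3219
Total = $6886.2945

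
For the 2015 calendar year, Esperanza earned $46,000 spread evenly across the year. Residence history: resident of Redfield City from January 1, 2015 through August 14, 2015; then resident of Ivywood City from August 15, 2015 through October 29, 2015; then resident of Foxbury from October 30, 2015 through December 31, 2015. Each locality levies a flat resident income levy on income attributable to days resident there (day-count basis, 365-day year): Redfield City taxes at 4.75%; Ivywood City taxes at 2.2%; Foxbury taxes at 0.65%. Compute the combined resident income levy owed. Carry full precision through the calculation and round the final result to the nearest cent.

Redfield City, January 1 – August 14, 2015: 226 days → $46,000 × 4.75% × 226/365 = $1,352.9041
Ivywood City, August 15 – October 29, 2015: 76 days → $46,000 × 2.2% × 76/365 = $210.7178
Foxbury, October 30 – December 31, 2015: 63 days → $46,000 × 0.65% × 63/365 = $51.6082
Total = $1,615.2301

$1,615.23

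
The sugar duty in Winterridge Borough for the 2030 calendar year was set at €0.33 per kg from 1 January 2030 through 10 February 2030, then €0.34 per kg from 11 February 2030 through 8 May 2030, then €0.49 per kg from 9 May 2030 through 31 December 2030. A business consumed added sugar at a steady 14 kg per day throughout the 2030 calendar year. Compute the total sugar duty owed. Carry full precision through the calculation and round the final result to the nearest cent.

€2,229.36

1 January – 10 February 2030: 41 days × 14 kg/day = 574 kg at €0.33/kg → €189.42
11 February – 8 May 2030: 87 days × 14 kg/day = 1,218 kg at €0.34/kg → €414.12
9 May – 31 December 2030: 237 days × 14 kg/day = 3,318 kg at €0.49/kg → €1,625.82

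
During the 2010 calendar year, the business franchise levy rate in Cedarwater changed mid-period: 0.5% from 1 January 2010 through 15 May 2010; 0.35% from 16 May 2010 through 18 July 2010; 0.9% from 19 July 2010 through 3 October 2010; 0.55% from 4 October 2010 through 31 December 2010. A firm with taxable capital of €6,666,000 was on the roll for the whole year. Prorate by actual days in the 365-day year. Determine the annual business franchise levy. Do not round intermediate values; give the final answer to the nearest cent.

€38,014.46

1 January – 15 May 2010: 135 days at 0.5% → €6,666,000 × 0.5% × 135/365 = €12,327.5342
16 May – 18 July 2010: 64 days at 0.35% → €6,666,000 × 0.35% × 64/365 = €4,090.9151
19 July – 3 October 2010: 77 days at 0.9% → €6,666,000 × 0.9% × 77/365 = €12,656.2685
4 October – 31 December 2010: 89 days at 0.55% → €6,666,000 × 0.55% × 89/365 = €8,939.7452
Total = €38,014.4630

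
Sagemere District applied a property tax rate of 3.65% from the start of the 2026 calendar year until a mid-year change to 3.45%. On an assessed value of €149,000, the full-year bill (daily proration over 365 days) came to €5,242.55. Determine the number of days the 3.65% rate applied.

125 days

Let d = days at the first rate; then 365 − d days at the second rate.
€149,000 × [3.65%·d + 3.45%·(365−d)] / 365 = €5,242.55
Solving gives d = 125, so the new rate took effect on 6 May 2026.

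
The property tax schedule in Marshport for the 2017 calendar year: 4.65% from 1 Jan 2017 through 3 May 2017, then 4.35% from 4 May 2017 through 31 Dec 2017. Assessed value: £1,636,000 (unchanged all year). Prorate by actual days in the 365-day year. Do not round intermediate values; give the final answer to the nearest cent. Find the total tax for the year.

£72,819.93

1 Jan – 3 May 2017: 123 days at 4.65% → £1,636,000 × 4.65% × 123/365 = £25,635.8959
4 May – 31 Dec 2017: 242 days at 4.35% → £1,636,000 × 4.35% × 242/365 = £47,184.0329
Total = £72,819.9288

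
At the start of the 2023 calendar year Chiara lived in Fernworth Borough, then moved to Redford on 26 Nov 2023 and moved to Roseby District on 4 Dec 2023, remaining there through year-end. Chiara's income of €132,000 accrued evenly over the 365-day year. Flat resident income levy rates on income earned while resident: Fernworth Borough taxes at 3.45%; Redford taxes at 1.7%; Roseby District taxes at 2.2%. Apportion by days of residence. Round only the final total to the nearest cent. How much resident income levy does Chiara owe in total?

Fernworth Borough, 1 Jan – 25 Nov 2023: 329 days → €132,000 × 3.45% × 329/365 = €4,104.8384
Redford, 26 Nov – 3 Dec 2023: 8 days → €132,000 × 1.7% × 8/365 = €49.1836
Roseby District, 4 Dec – 31 Dec 2023: 28 days → €132,000 × 2.2% × 28/365 = €222.7726
Total = €4,376.7945

€4,376.79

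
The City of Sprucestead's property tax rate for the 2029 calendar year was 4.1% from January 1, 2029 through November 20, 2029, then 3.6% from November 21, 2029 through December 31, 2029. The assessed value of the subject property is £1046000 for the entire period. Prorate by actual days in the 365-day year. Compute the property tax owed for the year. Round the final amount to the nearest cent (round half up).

January 1 – November 20, 2029: 324 days at 4.1% → £1046000 × 4.1% × 324/365 = £38068.6685
November 21 – December 31, 2029: 41 days at 3.6% → £1046000 × 3.6% × 41/365 = £4229.8521
Total = £42298.5205

£42298.52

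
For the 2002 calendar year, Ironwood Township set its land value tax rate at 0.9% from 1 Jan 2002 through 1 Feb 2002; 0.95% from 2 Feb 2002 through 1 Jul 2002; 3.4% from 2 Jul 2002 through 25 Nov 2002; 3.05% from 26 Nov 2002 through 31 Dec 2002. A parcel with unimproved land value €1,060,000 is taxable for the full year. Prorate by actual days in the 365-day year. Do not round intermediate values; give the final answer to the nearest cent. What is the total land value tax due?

1 Jan – 1 Feb 2002: 32 days at 0.9% → €1,060,000 × 0.9% × 32/365 = €836.3836
2 Feb – 1 Jul 2002: 150 days at 0.95% → €1,060,000 × 0.95% × 150/365 = €4,138.3562
2 Jul – 25 Nov 2002: 147 days at 3.4% → €1,060,000 × 3.4% × 147/365 = €14,514.7397
26 Nov – 31 Dec 2002: 36 days at 3.05% → €1,060,000 × 3.05% × 36/365 = €3,188.7123
Total = €22,678.1918

€22,678.19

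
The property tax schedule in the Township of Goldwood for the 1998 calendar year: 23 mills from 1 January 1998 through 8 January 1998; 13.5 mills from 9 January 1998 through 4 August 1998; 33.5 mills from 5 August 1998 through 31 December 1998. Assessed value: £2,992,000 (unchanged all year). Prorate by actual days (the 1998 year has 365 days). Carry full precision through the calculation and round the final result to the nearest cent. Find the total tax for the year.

1 January – 8 January 1998: 8 days at 23 mills → £2,992,000 × 2.3% × 8/365 = £1,508.2959
9 January – 4 August 1998: 208 days at 13.5 mills → £2,992,000 × 1.35% × 208/365 = £23,017.9068
5 August – 31 December 1998: 149 days at 33.5 mills → £2,992,000 × 3.35% × 149/365 = £40,916.6247
Total = £65,442.8274

£65,442.83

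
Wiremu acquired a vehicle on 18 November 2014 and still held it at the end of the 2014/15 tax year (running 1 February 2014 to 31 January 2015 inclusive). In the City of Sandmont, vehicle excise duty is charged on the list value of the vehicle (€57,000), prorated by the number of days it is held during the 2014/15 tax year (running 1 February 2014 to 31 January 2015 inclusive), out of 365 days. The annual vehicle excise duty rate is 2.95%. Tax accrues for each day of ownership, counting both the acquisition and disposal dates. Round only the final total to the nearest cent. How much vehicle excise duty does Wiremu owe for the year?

€345.51

Days held (18 November 2014 – 31 January 2015): 75 out of 365
Tax = €57,000 × 2.95% × 75/365 = €345.5137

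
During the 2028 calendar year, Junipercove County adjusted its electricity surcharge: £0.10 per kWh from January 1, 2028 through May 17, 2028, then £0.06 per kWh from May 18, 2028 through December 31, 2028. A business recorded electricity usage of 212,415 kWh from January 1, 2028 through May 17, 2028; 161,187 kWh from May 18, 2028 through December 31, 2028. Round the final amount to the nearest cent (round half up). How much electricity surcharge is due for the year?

£30912.72

January 1 – May 17, 2028: 212,415 kWh at £0.10/kWh → £21241.50
May 18 – December 31, 2028: 161,187 kWh at £0.06/kWh → £9671.22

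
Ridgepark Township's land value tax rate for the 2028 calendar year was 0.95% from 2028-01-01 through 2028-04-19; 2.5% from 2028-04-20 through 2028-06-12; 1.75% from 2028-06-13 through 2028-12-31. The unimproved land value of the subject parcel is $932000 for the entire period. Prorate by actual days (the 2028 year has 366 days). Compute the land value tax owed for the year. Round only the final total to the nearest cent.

$15100.44

2028-01-01 to 2028-04-19: 110 days at 0.95% → $932000 × 0.95% × 110/366 = $2661.0383
2028-04-20 to 2028-06-12: 54 days at 2.5% → $932000 × 2.5% × 54/366 = $3437.7049
2028-06-13 to 2028-12-31: 202 days at 1.75% → $932000 × 1.75% × 202/366 = $9001.6940
Total = $15100.4372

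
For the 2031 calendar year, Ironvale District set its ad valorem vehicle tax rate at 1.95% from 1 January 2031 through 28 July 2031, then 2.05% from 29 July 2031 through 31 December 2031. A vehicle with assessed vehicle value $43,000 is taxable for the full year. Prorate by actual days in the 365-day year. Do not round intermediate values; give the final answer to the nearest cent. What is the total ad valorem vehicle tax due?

1 January – 28 July 2031: 209 days at 1.95% → $43,000 × 1.95% × 209/365 = $480.1274
29 July – 31 December 2031: 156 days at 2.05% → $43,000 × 2.05% × 156/365 = $376.7507
Total = $856.8781

$856.88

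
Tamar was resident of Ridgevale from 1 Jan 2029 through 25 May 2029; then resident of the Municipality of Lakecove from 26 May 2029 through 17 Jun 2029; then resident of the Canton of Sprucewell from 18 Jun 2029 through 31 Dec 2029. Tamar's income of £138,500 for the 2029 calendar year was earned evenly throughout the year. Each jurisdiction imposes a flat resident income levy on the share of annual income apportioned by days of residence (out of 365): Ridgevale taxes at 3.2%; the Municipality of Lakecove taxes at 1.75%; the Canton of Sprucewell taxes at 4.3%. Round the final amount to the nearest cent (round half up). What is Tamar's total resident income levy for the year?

Ridgevale, 1 Jan – 25 May 2029: 145 days → £138,500 × 3.2% × 145/365 = £1,760.6575
The Municipality of Lakecove, 26 May – 17 Jun 2029: 23 days → £138,500 × 1.75% × 23/365 = £152.7295
The Canton of Sprucewell, 18 Jun – 31 Dec 2029: 197 days → £138,500 × 4.3% × 197/365 = £3,214.3384
Total = £5,127.7253

£5,127.73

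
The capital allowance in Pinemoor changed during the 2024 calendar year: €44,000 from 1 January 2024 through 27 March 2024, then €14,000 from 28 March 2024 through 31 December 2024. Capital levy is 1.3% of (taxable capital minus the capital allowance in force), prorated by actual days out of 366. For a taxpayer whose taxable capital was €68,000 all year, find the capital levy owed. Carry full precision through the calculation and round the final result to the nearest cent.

€609.30

1 January – 27 March 2024: 87 days, exemption €44,000 → (€68,000 − €44,000) × 1.3% × 87/366 = €74.1639
28 March – 31 December 2024: 279 days, exemption €14,000 → (€68,000 − €14,000) × 1.3% × 279/366 = €535.1311
Total = €609.2951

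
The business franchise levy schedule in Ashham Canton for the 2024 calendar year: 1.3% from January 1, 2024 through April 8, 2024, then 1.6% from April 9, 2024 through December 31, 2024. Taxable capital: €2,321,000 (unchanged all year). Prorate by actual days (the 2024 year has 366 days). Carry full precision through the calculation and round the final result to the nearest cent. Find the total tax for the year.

€35,252.57

January 1 – April 8, 2024: 99 days at 1.3% → €2,321,000 × 1.3% × 99/366 = €8,161.5492
April 9 – December 31, 2024: 267 days at 1.6% → €2,321,000 × 1.6% × 267/366 = €27,091.0164
Total = €35,252.5656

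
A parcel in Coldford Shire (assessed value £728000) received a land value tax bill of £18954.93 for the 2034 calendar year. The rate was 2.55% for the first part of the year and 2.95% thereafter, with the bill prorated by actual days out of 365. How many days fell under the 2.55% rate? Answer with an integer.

316 days

Let d = days at the first rate; then 365 − d days at the second rate.
£728000 × [2.55%·d + 2.95%·(365−d)] / 365 = £18954.93
Solving gives d = 316, so the new rate took effect on November 13, 2034.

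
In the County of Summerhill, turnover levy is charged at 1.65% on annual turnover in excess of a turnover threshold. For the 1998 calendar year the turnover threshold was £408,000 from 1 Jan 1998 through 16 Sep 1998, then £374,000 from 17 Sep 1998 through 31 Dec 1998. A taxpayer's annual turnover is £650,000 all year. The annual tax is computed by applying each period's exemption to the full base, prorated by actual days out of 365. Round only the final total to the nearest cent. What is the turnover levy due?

1 Jan – 16 Sep 1998: 259 days, exemption £408,000 → (£650,000 − £408,000) × 1.65% × 259/365 = £2,833.3890
17 Sep – 31 Dec 1998: 106 days, exemption £374,000 → (£650,000 − £374,000) × 1.65% × 106/365 = £1,322.5315
Total = £4,155.9205

£4,155.92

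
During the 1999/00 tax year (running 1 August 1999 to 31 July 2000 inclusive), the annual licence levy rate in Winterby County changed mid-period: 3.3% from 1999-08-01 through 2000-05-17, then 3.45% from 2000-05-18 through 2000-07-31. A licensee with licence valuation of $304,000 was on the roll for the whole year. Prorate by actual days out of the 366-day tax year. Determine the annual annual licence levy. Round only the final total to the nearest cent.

1999-08-01 to 2000-05-17: 291 days at 3.3% → $304,000 × 3.3% × 291/366 = $7,976.2623
2000-05-18 to 2000-07-31: 75 days at 3.45% → $304,000 × 3.45% × 75/366 = $2,149.1803
Total = $10,125.4426

$10,125.44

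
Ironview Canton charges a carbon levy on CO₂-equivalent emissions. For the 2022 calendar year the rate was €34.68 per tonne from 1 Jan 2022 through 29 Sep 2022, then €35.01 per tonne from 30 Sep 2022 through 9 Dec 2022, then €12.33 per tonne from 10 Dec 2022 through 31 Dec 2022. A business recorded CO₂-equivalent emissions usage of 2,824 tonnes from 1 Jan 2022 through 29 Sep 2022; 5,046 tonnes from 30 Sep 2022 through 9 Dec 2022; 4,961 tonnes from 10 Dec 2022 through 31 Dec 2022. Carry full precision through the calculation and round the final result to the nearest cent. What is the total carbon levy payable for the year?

€335,765.91

1 Jan – 29 Sep 2022: 2,824 tonnes at €34.68/tonne → €97,936.32
30 Sep – 9 Dec 2022: 5,046 tonnes at €35.01/tonne → €176,660.46
10 Dec – 31 Dec 2022: 4,961 tonnes at €12.33/tonne → €61,169.13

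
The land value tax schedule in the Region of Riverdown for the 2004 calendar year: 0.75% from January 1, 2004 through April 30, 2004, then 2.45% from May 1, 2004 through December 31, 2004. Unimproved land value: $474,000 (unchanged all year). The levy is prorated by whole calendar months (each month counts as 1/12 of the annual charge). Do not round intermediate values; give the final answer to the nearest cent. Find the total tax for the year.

$8,927.00

January 1 – April 30, 2004: 4 months at 0.75% → $474,000 × 0.75% × 4/12 = $1,185.0000
May 1 – December 31, 2004: 8 months at 2.45% → $474,000 × 2.45% × 8/12 = $7,742.0000
Total = $8,927.0000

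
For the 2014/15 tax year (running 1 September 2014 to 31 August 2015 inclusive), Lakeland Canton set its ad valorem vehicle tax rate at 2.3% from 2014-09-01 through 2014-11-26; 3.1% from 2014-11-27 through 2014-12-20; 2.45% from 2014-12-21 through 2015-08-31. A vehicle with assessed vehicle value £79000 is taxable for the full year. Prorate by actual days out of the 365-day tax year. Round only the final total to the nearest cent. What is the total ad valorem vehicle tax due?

2014-09-01 to 2014-11-26: 87 days at 2.3% → £79000 × 2.3% × 87/365 = £433.0932
2014-11-27 to 2014-12-20: 24 days at 3.1% → £79000 × 3.1% × 24/365 = £161.0301
2014-12-21 to 2015-08-31: 254 days at 2.45% → £79000 × 2.45% × 254/365 = £1346.8959
Total = £1941.0192

£1941.02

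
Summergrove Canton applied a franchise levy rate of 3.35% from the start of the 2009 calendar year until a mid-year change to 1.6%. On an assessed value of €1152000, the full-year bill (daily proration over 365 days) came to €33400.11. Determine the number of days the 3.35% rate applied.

271 days

Let d = days at the first rate; then 365 − d days at the second rate.
€1152000 × [3.35%·d + 1.6%·(365−d)] / 365 = €33400.11
Solving gives d = 271, so the new rate took effect on 29 September 2009.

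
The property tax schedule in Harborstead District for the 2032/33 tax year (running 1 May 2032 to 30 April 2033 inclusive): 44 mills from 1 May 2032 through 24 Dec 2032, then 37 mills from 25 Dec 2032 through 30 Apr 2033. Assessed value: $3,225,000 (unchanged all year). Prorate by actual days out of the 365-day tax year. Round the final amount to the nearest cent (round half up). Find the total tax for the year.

1 May – 24 Dec 2032: 238 days at 44 mills → $3,225,000 × 4.4% × 238/365 = $92,526.5753
25 Dec 2032 – 30 Apr 2033: 127 days at 37 mills → $3,225,000 × 3.7% × 127/365 = $41,518.5616
Total = $134,045.1370

$134,045.14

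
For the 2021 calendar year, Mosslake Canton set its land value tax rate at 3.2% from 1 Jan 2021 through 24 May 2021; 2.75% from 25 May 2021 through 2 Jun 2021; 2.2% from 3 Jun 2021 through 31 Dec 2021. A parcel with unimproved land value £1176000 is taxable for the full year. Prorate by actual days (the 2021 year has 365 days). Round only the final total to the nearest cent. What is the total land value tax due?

1 Jan – 24 May 2021: 144 days at 3.2% → £1176000 × 3.2% × 144/365 = £14846.5973
25 May – 2 Jun 2021: 9 days at 2.75% → £1176000 × 2.75% × 9/365 = £797.4247
3 Jun – 31 Dec 2021: 212 days at 2.2% → £1176000 × 2.2% × 212/365 = £15027.0247
Total = £30671.0466

£30671.05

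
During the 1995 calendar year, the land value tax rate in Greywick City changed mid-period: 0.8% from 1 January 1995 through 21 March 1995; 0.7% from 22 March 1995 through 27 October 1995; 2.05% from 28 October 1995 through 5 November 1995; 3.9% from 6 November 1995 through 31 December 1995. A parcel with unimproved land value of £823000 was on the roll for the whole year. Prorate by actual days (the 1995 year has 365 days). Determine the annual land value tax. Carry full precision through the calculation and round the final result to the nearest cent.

1 January – 21 March 1995: 80 days at 0.8% → £823000 × 0.8% × 80/365 = £1443.0685
22 March – 27 October 1995: 220 days at 0.7% → £823000 × 0.7% × 220/365 = £3472.3836
28 October – 5 November 1995: 9 days at 2.05% → £823000 × 2.05% × 9/365 = £416.0096
6 November – 31 December 1995: 56 days at 3.9% → £823000 × 3.9% × 56/365 = £4924.4712
Total = £10255.9329

£10255.93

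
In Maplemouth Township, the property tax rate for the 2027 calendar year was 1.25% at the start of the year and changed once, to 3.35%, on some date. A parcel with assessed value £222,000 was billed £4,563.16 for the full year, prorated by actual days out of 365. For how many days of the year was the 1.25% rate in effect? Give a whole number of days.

225 days

Let d = days at the first rate; then 365 − d days at the second rate.
£222,000 × [1.25%·d + 3.35%·(365−d)] / 365 = £4,563.16
Solving gives d = 225, so the new rate took effect on 14 August 2027.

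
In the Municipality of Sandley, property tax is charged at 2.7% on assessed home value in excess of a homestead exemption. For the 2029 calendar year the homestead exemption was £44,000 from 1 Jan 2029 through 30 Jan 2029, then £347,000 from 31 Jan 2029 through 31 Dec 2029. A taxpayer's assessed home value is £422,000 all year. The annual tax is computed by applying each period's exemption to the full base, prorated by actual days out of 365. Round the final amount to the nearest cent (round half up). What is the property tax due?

£2,697.41

1 Jan – 30 Jan 2029: 30 days, exemption £44,000 → (£422,000 − £44,000) × 2.7% × 30/365 = £838.8493
31 Jan – 31 Dec 2029: 335 days, exemption £347,000 → (£422,000 − £347,000) × 2.7% × 335/365 = £1,858.5616
Total = £2,697.4110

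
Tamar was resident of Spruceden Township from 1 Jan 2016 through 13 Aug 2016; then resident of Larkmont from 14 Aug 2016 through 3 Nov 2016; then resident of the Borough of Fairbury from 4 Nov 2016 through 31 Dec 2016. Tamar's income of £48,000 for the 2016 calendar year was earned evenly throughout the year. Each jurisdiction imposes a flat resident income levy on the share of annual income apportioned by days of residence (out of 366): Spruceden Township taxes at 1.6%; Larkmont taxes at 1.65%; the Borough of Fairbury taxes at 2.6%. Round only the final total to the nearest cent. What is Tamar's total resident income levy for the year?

Spruceden Township, 1 Jan – 13 Aug 2016: 226 days → £48,000 × 1.6% × 226/366 = £474.2295
Larkmont, 14 Aug – 3 Nov 2016: 82 days → £48,000 × 1.65% × 82/366 = £177.4426
The Borough of Fairbury, 4 Nov – 31 Dec 2016: 58 days → £48,000 × 2.6% × 58/366 = £197.7705
Total = £849.4426

£849.44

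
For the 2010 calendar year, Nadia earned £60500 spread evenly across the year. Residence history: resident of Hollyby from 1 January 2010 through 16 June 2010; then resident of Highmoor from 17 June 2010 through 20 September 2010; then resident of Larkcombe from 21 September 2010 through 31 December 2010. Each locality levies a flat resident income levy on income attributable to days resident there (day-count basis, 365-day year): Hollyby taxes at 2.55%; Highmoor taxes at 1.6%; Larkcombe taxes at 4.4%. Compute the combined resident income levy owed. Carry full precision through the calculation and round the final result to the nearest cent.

£1704.36

Hollyby, 1 January – 16 June 2010: 167 days → £60500 × 2.55% × 167/365 = £705.8610
Highmoor, 17 June – 20 September 2010: 96 days → £60500 × 1.6% × 96/365 = £254.5973
Larkcombe, 21 September – 31 December 2010: 102 days → £60500 × 4.4% × 102/365 = £743.9014
Total = £1704.3596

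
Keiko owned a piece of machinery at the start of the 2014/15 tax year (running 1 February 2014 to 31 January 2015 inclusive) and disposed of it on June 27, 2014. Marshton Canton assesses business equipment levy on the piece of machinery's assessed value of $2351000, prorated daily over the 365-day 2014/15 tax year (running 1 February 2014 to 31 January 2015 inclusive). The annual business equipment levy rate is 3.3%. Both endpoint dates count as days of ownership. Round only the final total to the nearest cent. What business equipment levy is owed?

Days held (February 1 – June 27, 2014): 147 out of 365
Tax = $2351000 × 3.3% × 147/365 = $31245.7562

$31245.76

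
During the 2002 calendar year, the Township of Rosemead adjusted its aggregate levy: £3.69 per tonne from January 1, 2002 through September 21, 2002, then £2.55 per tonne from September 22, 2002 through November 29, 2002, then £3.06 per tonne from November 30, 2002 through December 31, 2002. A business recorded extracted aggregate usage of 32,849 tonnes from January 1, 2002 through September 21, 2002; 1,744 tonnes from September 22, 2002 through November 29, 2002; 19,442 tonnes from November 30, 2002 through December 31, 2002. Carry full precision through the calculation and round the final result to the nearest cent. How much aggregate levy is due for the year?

January 1 – September 21, 2002: 32,849 tonnes at £3.69/tonne → £121,212.81
September 22 – November 29, 2002: 1,744 tonnes at £2.55/tonne → £4,447.20
November 30 – December 31, 2002: 19,442 tonnes at £3.06/tonne → £59,492.52

£185,152.53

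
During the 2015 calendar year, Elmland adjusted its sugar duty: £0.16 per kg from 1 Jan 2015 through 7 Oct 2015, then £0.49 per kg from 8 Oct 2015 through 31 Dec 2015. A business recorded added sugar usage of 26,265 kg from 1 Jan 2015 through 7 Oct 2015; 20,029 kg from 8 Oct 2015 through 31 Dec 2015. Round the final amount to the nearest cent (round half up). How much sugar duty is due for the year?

1 Jan – 7 Oct 2015: 26,265 kg at £0.16/kg → £4,202.40
8 Oct – 31 Dec 2015: 20,029 kg at £0.49/kg → £9,814.21

£14,016.61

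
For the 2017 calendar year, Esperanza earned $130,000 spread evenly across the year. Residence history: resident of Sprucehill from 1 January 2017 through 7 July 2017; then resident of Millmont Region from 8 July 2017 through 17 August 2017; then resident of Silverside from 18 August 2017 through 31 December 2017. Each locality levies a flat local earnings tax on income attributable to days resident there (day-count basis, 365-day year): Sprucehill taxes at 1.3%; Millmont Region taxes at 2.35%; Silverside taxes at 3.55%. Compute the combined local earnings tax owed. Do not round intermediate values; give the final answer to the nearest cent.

Sprucehill, 1 January – 7 July 2017: 188 days → $130,000 × 1.3% × 188/365 = $870.4658
Millmont Region, 8 July – 17 August 2017: 41 days → $130,000 × 2.35% × 41/365 = $343.1644
Silverside, 18 August – 31 December 2017: 136 days → $130,000 × 3.55% × 136/365 = $1,719.5616
Total = $2,933.1918

$2,933.19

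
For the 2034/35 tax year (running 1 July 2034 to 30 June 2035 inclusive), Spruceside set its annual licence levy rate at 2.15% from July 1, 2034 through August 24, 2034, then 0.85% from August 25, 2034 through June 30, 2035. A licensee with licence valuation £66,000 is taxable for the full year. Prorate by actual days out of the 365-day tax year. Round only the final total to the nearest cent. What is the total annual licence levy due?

£690.29

July 1 – August 24, 2034: 55 days at 2.15% → £66,000 × 2.15% × 55/365 = £213.8219
August 25, 2034 – June 30, 2035: 310 days at 0.85% → £66,000 × 0.85% × 310/365 = £476.4658
Total = £690.2877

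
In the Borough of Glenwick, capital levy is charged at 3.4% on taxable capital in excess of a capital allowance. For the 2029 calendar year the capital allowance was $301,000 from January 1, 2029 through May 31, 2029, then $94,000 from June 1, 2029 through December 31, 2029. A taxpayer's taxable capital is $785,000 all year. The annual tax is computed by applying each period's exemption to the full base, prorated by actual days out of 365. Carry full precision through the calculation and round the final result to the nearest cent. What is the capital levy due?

$20,582.39

January 1 – May 31, 2029: 151 days, exemption $301,000 → ($785,000 − $301,000) × 3.4% × 151/365 = $6,807.8247
June 1 – December 31, 2029: 214 days, exemption $94,000 → ($785,000 − $94,000) × 3.4% × 214/365 = $13,774.5644
Total = $20,582.3890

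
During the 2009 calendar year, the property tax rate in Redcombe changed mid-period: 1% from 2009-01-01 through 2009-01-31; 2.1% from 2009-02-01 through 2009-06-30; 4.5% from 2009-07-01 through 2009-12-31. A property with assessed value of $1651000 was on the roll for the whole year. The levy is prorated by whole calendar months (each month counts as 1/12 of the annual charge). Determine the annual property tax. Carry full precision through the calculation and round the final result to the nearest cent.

$52969.58

2009-01-01 to 2009-01-31: 1 month at 1% → $1651000 × 1% × 1/12 = $1375.8333
2009-02-01 to 2009-06-30: 5 months at 2.1% → $1651000 × 2.1% × 5/12 = $14446.2500
2009-07-01 to 2009-12-31: 6 months at 4.5% → $1651000 × 4.5% × 6/12 = $37147.5000
Total = $52969.5833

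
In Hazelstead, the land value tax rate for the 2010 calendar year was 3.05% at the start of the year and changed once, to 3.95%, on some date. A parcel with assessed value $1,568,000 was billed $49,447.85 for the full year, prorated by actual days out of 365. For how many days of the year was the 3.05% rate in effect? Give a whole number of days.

323 days

Let d = days at the first rate; then 365 − d days at the second rate.
$1,568,000 × [3.05%·d + 3.95%·(365−d)] / 365 = $49,447.85
Solving gives d = 323, so the new rate took effect on November 20, 2010.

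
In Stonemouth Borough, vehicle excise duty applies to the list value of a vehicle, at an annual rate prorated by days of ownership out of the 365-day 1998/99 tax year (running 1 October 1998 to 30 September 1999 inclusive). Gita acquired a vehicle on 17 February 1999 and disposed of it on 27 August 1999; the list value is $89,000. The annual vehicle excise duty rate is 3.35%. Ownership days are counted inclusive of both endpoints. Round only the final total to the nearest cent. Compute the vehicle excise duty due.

$1,568.35

Days held (17 February – 27 August 1999): 192 out of 365
Tax = $89,000 × 3.35% × 192/365 = $1,568.3507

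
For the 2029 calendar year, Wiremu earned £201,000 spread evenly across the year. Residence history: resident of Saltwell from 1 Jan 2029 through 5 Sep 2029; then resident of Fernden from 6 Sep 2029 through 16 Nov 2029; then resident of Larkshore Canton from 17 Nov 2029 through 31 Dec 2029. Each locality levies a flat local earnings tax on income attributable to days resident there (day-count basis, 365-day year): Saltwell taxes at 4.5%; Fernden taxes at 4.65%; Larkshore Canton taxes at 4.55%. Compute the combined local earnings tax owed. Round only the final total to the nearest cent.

£9,116.86

Saltwell, 1 Jan – 5 Sep 2029: 248 days → £201,000 × 4.5% × 248/365 = £6,145.6438
Fernden, 6 Sep – 16 Nov 2029: 72 days → £201,000 × 4.65% × 72/365 = £1,843.6932
Larkshore Canton, 17 Nov – 31 Dec 2029: 45 days → £201,000 × 4.55% × 45/365 = £1,127.5274
Total = £9,116.8644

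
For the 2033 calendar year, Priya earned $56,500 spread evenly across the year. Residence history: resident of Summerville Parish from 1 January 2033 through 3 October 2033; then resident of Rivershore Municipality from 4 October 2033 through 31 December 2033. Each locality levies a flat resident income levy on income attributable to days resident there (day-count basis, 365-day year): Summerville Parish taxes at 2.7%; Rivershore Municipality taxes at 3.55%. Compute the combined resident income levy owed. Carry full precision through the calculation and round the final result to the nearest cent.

$1,642.60

Summerville Parish, 1 January – 3 October 2033: 276 days → $56,500 × 2.7% × 276/365 = $1,153.5288
Rivershore Municipality, 4 October – 31 December 2033: 89 days → $56,500 × 3.55% × 89/365 = $489.0733
Total = $1,642.6021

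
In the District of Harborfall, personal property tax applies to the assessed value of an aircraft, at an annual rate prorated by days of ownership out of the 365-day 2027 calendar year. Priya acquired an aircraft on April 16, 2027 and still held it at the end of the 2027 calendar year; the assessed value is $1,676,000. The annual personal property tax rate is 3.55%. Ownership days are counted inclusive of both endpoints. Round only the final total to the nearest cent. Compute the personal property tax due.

$42,382.14

Days held (April 16 – December 31, 2027): 260 out of 365
Tax = $1,676,000 × 3.55% × 260/365 = $42,382.1370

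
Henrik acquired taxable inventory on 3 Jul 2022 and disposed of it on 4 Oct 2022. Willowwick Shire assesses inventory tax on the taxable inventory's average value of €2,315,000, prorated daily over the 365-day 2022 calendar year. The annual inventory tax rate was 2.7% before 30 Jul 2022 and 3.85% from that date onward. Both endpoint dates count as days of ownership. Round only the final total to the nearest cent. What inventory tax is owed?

3 Jul – 29 Jul 2022: 27 days at 2.7% → €2,315,000 × 2.7% × 27/365 = €4,623.6575
30 Jul – 4 Oct 2022: 67 days at 3.85% → €2,315,000 × 3.85% × 67/365 = €16,360.3904
Total = €20,984.0479

€20,984.05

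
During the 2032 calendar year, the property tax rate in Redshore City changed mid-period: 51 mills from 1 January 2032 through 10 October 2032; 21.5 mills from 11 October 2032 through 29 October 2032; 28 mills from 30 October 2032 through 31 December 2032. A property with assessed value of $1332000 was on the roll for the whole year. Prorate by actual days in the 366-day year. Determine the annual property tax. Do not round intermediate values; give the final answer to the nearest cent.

$60618.74

1 January – 10 October 2032: 284 days at 51 mills → $1332000 × 5.1% × 284/366 = $52712.2623
11 October – 29 October 2032: 19 days at 21.5 mills → $1332000 × 2.15% × 19/366 = $1486.6721
30 October – 31 December 2032: 63 days at 28 mills → $1332000 × 2.8% × 63/366 = $6419.8033
Total = $60618.7377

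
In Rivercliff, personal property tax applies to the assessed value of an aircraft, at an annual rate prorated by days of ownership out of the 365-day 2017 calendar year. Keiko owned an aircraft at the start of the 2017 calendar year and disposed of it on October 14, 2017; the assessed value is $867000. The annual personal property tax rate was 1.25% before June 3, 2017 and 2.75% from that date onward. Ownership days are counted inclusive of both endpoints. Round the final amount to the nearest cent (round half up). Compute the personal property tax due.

January 1 – June 2, 2017: 153 days at 1.25% → $867000 × 1.25% × 153/365 = $4542.8425
June 3 – October 14, 2017: 134 days at 2.75% → $867000 × 2.75% × 134/365 = $8753.1370
Total = $13295.9795

$13295.98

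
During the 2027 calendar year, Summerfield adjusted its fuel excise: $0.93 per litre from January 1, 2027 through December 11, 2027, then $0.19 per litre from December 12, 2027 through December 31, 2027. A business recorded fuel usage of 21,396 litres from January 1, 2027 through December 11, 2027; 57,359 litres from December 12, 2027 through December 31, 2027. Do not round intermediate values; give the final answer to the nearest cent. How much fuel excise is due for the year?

$30,796.49

January 1 – December 11, 2027: 21,396 litres at $0.93/litre → $19,898.28
December 12 – December 31, 2027: 57,359 litres at $0.19/litre → $10,898.21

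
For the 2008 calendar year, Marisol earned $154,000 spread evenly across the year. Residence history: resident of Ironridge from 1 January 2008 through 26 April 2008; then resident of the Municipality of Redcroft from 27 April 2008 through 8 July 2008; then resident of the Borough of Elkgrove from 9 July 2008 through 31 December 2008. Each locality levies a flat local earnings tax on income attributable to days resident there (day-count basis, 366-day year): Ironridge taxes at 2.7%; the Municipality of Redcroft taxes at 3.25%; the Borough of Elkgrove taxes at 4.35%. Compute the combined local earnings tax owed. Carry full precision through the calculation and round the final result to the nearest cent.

Ironridge, 1 January – 26 April 2008: 117 days → $154,000 × 2.7% × 117/366 = $1,329.1967
The Municipality of Redcroft, 27 April – 8 July 2008: 73 days → $154,000 × 3.25% × 73/366 = $998.2650
The Borough of Elkgrove, 9 July – 31 December 2008: 176 days → $154,000 × 4.35% × 176/366 = $3,221.3770
Total = $5,548.8388

$5,548.84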